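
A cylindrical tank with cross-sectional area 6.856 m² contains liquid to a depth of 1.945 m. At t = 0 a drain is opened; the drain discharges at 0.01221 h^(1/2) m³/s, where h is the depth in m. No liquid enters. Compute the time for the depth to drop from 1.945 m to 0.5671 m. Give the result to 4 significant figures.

720.5 s

With no inflow, A dh/dt = −0.01221 √h.
Separate and integrate: 2(√h − √h₀) = −(0.01221/A) t.
t = 2A(√h₀ − √h)/0.01221 = 2·6.856·(√1.945 − √0.5671)/0.01221
  = 13.7120 × (1.39463 − 0.753060) / 0.01221 = 720.494 s.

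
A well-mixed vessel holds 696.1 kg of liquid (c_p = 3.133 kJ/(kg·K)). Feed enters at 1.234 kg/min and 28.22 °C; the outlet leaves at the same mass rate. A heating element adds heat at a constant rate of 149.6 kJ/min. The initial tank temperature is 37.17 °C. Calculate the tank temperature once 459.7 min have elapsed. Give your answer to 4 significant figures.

M c_p dT/dt = ṁ c_p (T_in − T) + Q̇.
Rearrange: dT/dt = (T_ss − T)/τ with τ = M/ṁ = 564.100 min and T_ss = T_in + Q̇/(ṁ c_p) = 66.9151 °C.
Integrating: T(t) = T_ss + (T₀ − T_ss) e^(−t/τ).
T(459.7) = 66.9151 + (-29.7451)·e^(−459.7/564.100) = 66.9151 + (-29.7451)·0.442672 = 53.7478 °C.

53.75 °C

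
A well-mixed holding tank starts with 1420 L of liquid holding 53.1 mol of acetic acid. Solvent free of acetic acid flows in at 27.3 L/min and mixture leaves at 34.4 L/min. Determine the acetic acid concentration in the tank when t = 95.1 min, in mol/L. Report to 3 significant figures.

0.00313 mol/L

Total volume: dV/dt = Q_in − Q_out = -7.1000 L/min, so V(t) = 1420 − 7.1000 t and V(95.1) = 744.79 L.
No acetic acid enters, so dm/dt = −Q_out · (m/V).
Separate: dm/m = −Q_out dt/V(t) ⇒ ln(m/m₀) = −(Q_out/(Q_in−Q_out)) ln(V/V₀).
m = m₀ (V₀/V)^(Q_out/(Q_in−Q_out)) = 53.1 × (1420/744.79)^(-4.8451) = 2.3294 mol.
C = m/V = 2.3294/744.79 = 0.0031276 mol/L.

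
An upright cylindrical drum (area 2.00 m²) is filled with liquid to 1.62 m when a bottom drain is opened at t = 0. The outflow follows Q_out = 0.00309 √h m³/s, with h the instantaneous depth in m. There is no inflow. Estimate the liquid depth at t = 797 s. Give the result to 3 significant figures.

0.432 m

Volume balance on the tank: A dh/dt = −0.00309 √h.
Separate and integrate: 2(√h − √h₀) = −(0.00309/A) t.
√h = √1.62 − 0.00309·797/(2·2.00) = 1.2728 − 0.61568 = 0.65711.
h = 0.65711² = 0.43179 m.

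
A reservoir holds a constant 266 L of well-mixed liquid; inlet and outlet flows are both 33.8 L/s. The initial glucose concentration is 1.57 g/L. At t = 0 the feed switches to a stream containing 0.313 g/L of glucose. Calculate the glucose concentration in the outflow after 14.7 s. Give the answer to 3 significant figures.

Unsteady species balance (constant V, well mixed): V dC/dt = Q(C_in − C).
Rewrite as dC/dt + C/τ = C_in/τ, τ = V/Q = 7.8698 s.
Integrating: C(t) = C_in + (C₀ − C_in) e^(−t/τ).
C(14.7) = 0.313 + (1.57 − 0.313)·e^(−14.7/7.8698) = 0.313 + (1.2570)·0.15445 = 0.50714 g/L.

0.507 g/L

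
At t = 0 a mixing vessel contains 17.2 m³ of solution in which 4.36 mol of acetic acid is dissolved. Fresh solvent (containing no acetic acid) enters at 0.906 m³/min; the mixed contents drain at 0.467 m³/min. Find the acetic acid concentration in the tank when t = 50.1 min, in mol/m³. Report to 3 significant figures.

Total volume: dV/dt = Q_in − Q_out = 0.43900 m³/min, so V(t) = 17.2 + 0.43900 t and V(50.1) = 39.194 m³.
No acetic acid enters, so dm/dt = −Q_out · (m/V).
dm/m = −Q_out dt/(V₀ + 0.43900 t); integrating gives ln(m/m₀) = −(Q_out/(Q_in−Q_out)) ln(V/V₀).
m = m₀ (V₀/V)^(Q_out/(Q_in−Q_out)) = 4.36 × (17.2/39.194)^(1.0638) = 1.8154 mol.
C = m/V = 1.8154/39.194 = 0.046320 mol/m³.

0.0463 mol/m³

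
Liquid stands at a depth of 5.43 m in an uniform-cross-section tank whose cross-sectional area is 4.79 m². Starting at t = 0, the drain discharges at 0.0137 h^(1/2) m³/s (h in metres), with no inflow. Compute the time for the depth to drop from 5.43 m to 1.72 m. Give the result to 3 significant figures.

Mass balance (ρ constant): A dh/dt = −0.0137 √h.
This is separable: 2 d(√h)/dt = −0.0137/A, so √h = √h₀ − (0.0137/(2A)) t.
t = 2A(√h₀ − √h)/0.0137 = 2·4.79·(√5.43 − √1.72)/0.0137
  = 9.5800 × (2.3302 − 1.3115) / 0.0137 = 712.38 s.

712 s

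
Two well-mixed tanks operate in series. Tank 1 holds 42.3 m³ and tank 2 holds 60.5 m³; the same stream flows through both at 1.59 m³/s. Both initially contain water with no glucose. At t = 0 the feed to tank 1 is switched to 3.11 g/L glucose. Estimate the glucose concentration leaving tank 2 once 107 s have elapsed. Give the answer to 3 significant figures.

Time constants: τᵢ = Vᵢ/Q for each well-mixed tank.
τ₁ = 42.3/1.59 = 26.604 s; τ₂ = 60.5/1.59 = 38.050 s.
Solving the cascade with C₁(0)=C₂(0)=0 gives C₂(t) = C_in[1 − (τ₁ e^(−t/τ₁) − τ₂ e^(−t/τ₂))/(τ₁ − τ₂)].
At t = 107: e^(−t/τ₁) = 0.017917, e^(−t/τ₂) = 0.060081.
C₂ = 3.11·[1 − (26.604·0.017917 − 38.050·0.060081)/(-11.447)] = 3.11·0.84192 = 2.6184 g/L.

2.62 g/L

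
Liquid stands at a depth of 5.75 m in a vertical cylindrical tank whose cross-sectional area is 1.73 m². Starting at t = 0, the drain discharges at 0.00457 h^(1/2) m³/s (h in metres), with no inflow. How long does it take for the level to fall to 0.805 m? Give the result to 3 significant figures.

1140 s

With no inflow, A dh/dt = −0.00457 √h.
This is separable: 2 d(√h)/dt = −0.00457/A, so √h = √h₀ − (0.00457/(2A)) t.
t = 2A(√h₀ − √h)/0.00457 = 2·1.73·(√5.75 − √0.805)/0.00457
  = 3.4600 × (2.3979 − 0.89722) / 0.00457 = 1136.2 s.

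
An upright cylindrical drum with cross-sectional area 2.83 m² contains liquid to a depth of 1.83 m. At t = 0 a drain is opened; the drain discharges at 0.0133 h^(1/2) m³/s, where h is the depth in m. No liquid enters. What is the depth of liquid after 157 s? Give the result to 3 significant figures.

With no inflow, A dh/dt = −0.0133 √h.
∫ h^(−1/2) dh = −(0.0133/A) ∫ dt, giving 2√h = 2√h₀ − (0.0133/A) t.
√h = √1.83 − 0.0133·157/(2·2.83) = 1.3528 − 0.36892 = 0.98385.
h = 0.98385² = 0.96797 m.

0.968 m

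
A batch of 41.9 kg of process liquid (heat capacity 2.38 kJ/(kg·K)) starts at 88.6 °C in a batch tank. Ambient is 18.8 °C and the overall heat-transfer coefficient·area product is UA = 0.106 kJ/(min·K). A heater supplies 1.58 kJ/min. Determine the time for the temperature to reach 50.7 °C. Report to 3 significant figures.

1100 min

M c_p dT/dt = −UA(T − T_amb) + Q̇.
τ = M c_p/UA = 940.77 min; T_ss = T_amb + Q̇/UA = 18.8 + 1.58/0.106 = 33.706 °C.
T(t) = T_ss + (T₀ − T_ss)e^(−t/τ); set T = 50.7:
t = −τ ln[(T − T_ss)/(T₀ − T_ss)] = −940.77 · ln(0.30958) = 1103.1 min.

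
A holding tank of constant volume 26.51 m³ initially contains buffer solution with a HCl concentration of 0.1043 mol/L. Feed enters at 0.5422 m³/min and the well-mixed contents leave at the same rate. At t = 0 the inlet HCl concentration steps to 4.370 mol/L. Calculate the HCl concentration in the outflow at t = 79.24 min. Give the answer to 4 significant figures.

Unsteady species balance (constant V, well mixed): V dC/dt = Q(C_in − C).
Rewrite as dC/dt + C/τ = C_in/τ, τ = V/Q = 48.8934 min.
C approaches C_in exponentially: C(t) = C_in + (C₀ − C_in) e^(−t/τ).
C(79.24) = 4.370 + (0.1043 − 4.370)·e^(−79.24/48.8934) = 4.370 + (-4.26570)·0.197766 = 3.52639 mol/L.

3.526 mol/L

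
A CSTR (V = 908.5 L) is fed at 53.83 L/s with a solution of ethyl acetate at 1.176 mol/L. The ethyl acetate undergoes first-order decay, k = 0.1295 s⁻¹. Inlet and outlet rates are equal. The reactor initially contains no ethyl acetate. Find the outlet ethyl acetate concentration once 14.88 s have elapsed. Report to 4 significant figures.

0.3469 mol/L

Species balance: V dC/dt = Q C_in − Q C − k V C.
dC/dt = (Q/V) C_in − (Q/V + k) C; effective rate a = Q/V + k = 0.0592515 + 0.1295 = 0.188752 s⁻¹.
C_ss = Q C_in/(Q + kV) = 0.369161 mol/L; C(t) = C_ss + (C₀ − C_ss) e^(−a t).
C(14.88) = 0.369161 + (-0.369161)·e^(−0.188752·14.88) = 0.369161 + (-0.369161)·0.0602880 = 0.346905 mol/L.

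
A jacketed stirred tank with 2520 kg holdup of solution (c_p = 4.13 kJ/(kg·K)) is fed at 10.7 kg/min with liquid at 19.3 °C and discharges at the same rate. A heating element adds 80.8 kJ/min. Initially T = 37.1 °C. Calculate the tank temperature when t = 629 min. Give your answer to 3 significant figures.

22.2 °C

First-law balance (no shaft work): M c_p dT/dt = ṁ c_p (T_in − T) + 80.8.
τ = M/ṁ = 235.51 min; T_ss = T_in + Q̇/(ṁ c_p) = 19.3 + 80.8/(10.7·4.13) = 21.128 °C.
This is linear first-order; T(t) = T_ss + (T₀ − T_ss) e^(−t/τ).
T(629) = 21.128 + (15.972)·e^(−629/235.51) = 21.128 + (15.972)·0.069200 = 22.234 °C.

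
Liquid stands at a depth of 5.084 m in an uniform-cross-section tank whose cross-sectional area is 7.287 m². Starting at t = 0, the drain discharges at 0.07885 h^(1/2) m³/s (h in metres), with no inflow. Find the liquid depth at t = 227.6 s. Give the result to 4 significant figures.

1.047 m

A dh/dt = −Q_out = −0.07885 √h.
Separate and integrate: 2(√h − √h₀) = −(0.07885/A) t.
√h = √5.084 − 0.07885·227.6/(2·7.287) = 2.25477 − 1.23139 = 1.02338.
h = 1.02338² = 1.04731 m.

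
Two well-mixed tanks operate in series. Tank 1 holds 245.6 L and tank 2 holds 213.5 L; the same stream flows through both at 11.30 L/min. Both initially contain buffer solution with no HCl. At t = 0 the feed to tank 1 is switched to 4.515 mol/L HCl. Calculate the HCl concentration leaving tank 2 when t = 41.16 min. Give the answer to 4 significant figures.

2.716 mol/L

Species balance on tank i: dCᵢ/dt = (Cᵢ₋₁ − Cᵢ)/τᵢ with τᵢ = Vᵢ/Q.
τ₁ = 245.6/11.30 = 21.7345 min; τ₂ = 213.5/11.30 = 18.8938 min.
Solving the cascade with C₁(0)=C₂(0)=0 gives C₂(t) = C_in[1 − (τ₁ e^(−t/τ₁) − τ₂ e^(−t/τ₂))/(τ₁ − τ₂)].
At t = 41.16: e^(−t/τ₁) = 0.150505, e^(−t/τ₂) = 0.113212.
C₂ = 4.515·[1 − (21.7345·0.150505 − 18.8938·0.113212)/(2.84071)] = 4.515·0.601461 = 2.71559 mol/L.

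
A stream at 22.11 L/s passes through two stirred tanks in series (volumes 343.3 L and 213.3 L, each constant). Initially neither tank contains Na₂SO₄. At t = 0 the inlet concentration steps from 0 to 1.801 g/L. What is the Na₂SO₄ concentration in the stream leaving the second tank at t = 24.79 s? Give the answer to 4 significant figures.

1.064 g/L

Time constants: τᵢ = Vᵢ/Q for each well-mixed tank.
τ₁ = 343.3/22.11 = 15.5269 s; τ₂ = 213.3/22.11 = 9.64722 s.
Solving the cascade with C₁(0)=C₂(0)=0 gives C₂(t) = C_in[1 − (τ₁ e^(−t/τ₁) − τ₂ e^(−t/τ₂))/(τ₁ − τ₂)].
At t = 24.79: e^(−t/τ₁) = 0.202588, e^(−t/τ₂) = 0.0765621.
C₂ = 1.801·[1 − (15.5269·0.202588 − 9.64722·0.0765621)/(5.87969)] = 1.801·0.590634 = 1.06373 g/L.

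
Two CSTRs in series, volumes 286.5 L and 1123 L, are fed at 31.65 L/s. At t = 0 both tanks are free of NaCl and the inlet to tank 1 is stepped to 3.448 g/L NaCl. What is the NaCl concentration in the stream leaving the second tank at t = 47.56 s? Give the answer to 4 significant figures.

2.243 g/L

Species balance on tank i: dCᵢ/dt = (Cᵢ₋₁ − Cᵢ)/τᵢ with τᵢ = Vᵢ/Q.
τ₁ = 286.5/31.65 = 9.05213 s; τ₂ = 1123/31.65 = 35.4818 s.
Solving the cascade with C₁(0)=C₂(0)=0 gives C₂(t) = C_in[1 − (τ₁ e^(−t/τ₁) − τ₂ e^(−t/τ₂))/(τ₁ − τ₂)].
At t = 47.56: e^(−t/τ₁) = 0.00522652, e^(−t/τ₂) = 0.261740.
C₂ = 3.448·[1 − (9.05213·0.00522652 − 35.4818·0.261740)/(-26.4297)] = 3.448·0.650405 = 2.24260 g/L.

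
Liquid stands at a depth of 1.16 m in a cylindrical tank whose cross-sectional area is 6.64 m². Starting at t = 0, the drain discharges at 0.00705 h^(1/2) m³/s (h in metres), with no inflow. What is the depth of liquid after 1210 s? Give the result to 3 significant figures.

With no inflow, A dh/dt = −0.00705 √h.
∫ h^(−1/2) dh = −(0.00705/A) ∫ dt, giving 2√h = 2√h₀ − (0.00705/A) t.
√h = √1.16 − 0.00705·1210/(2·6.64) = 1.0770 − 0.64236 = 0.43468.
h = 0.43468² = 0.18894 m.

0.189 m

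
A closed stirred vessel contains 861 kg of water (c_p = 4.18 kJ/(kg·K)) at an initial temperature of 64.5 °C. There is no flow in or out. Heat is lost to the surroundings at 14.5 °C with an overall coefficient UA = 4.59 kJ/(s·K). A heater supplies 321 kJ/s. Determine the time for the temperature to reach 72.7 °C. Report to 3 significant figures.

416 s

Lumped-capacitance energy balance: M c_p dT/dt = UA(T_amb − T) + Q̇.
τ = M c_p/UA = 784.09 s; T_ss = T_amb + Q̇/UA = 14.5 + 321/4.59 = 84.435 °C.
T(t) = T_ss + (T₀ − T_ss)e^(−t/τ); set T = 72.7:
t = −τ ln[(T − T_ss)/(T₀ − T_ss)] = −784.09 · ln(0.58866) = 415.50 s.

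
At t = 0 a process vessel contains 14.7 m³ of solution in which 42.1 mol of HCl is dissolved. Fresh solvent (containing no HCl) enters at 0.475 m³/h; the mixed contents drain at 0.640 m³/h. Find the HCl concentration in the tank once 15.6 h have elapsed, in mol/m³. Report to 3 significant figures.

Total volume: dV/dt = Q_in − Q_out = -0.16500 m³/h, so V(t) = 14.7 − 0.16500 t and V(15.6) = 12.126 m³.
Solute balance: dm/dt = 0 − Q_out C = −Q_out m/V(t).
dm/m = −Q_out dt/(V₀ − 0.16500 t); integrating gives ln(m/m₀) = −(Q_out/(Q_in−Q_out)) ln(V/V₀).
m = m₀ (V₀/V)^(Q_out/(Q_in−Q_out)) = 42.1 × (14.7/12.126)^(-3.8788) = 19.953 mol.
C = m/V = 19.953/12.126 = 1.6455 mol/m³.

1.65 mol/m³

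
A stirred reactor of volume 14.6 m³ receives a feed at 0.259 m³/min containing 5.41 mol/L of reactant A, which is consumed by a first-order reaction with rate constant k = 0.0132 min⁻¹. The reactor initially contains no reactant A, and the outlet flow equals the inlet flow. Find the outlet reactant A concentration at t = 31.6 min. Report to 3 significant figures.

1.94 mol/L

Accumulation = in − out − consumed: V dC/dt = Q C_in − Q C − k V C.
dC/dt = (Q/V) C_in − (Q/V + k) C; effective rate a = Q/V + k = 0.017740 + 0.0132 = 0.030940 min⁻¹.
C_ss = Q C_in/(Q + kV) = 3.1019 mol/L; C(t) = C_ss + (C₀ − C_ss) e^(−a t).
C(31.6) = 3.1019 + (-3.1019)·e^(−0.030940·31.6) = 3.1019 + (-3.1019)·0.37618 = 1.9350 mol/L.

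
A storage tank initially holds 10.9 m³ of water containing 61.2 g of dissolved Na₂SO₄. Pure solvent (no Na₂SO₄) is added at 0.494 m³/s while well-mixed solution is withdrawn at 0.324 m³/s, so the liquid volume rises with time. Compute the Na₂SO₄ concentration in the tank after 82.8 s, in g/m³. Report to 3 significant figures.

0.505 g/m³

Let m(t) be the amount of Na₂SO₄. Volume: V(t) = V₀ + (Q_in − Q_out) t = 10.9 + 0.17000 t; V(82.8) = 24.976 m³.
No Na₂SO₄ enters, so dm/dt = −Q_out · (m/V).
dm/m = −Q_out dt/(V₀ + 0.17000 t); integrating gives ln(m/m₀) = −(Q_out/(Q_in−Q_out)) ln(V/V₀).
m = m₀ (V₀/V)^(Q_out/(Q_in−Q_out)) = 61.2 × (10.9/24.976)^(1.9059) = 12.602 g.
C = m/V = 12.602/24.976 = 0.50458 g/m³.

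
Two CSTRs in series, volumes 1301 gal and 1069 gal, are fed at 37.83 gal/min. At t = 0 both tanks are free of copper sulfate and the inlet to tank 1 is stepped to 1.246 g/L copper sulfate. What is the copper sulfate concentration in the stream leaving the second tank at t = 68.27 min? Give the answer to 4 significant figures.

0.7988 g/L

Each tank obeys Vᵢ dCᵢ/dt = Q(Cᵢ₋₁ − Cᵢ), so τᵢ = Vᵢ/Q.
τ₁ = 1301/37.83 = 34.3907 min; τ₂ = 1069/37.83 = 28.2580 min.
Tank 1: C₁ = C_in(1 − e^(−t/τ₁)). Tank 2 (τ₁ ≠ τ₂): C₂ = C_in[1 − (τ₁ e^(−t/τ₁) − τ₂ e^(−t/τ₂))/(τ₁ − τ₂)].
At t = 68.27: e^(−t/τ₁) = 0.137363, e^(−t/τ₂) = 0.0892822.
C₂ = 1.246·[1 − (34.3907·0.137363 − 28.2580·0.0892822)/(6.13270)] = 1.246·0.641094 = 0.798803 g/L.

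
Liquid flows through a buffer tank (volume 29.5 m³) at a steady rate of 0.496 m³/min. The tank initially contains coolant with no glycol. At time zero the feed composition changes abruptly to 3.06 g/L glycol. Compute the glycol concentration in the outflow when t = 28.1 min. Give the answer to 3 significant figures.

1.15 g/L

Unsteady species balance (constant V, well mixed): V dC/dt = Q(C_in − C).
Time constant τ = V/Q = 29.5/0.496 = 59.476 min.
Integrating: C(t) = C_in + (C₀ − C_in) e^(−t/τ).
C(28.1) = 3.06 + (0 − 3.06)·e^(−28.1/59.476) = 3.06 + (-3.0600)·0.62347 = 1.1522 g/L.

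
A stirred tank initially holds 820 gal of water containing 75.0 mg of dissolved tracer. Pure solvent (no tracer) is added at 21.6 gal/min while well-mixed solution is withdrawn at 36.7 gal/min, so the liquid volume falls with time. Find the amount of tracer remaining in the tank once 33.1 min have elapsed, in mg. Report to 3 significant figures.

Total volume: dV/dt = Q_in − Q_out = -15.100 gal/min, so V(t) = 820 − 15.100 t and V(33.1) = 320.19 gal.
No tracer enters, so dm/dt = −Q_out · (m/V).
Separate: dm/m = −Q_out dt/V(t) ⇒ ln(m/m₀) = −(Q_out/(Q_in−Q_out)) ln(V/V₀).
m = m₀ (V₀/V)^(Q_out/(Q_in−Q_out)) = 75.0 × (820/320.19)^(-2.4305) = 7.6286 mg.

7.63 mg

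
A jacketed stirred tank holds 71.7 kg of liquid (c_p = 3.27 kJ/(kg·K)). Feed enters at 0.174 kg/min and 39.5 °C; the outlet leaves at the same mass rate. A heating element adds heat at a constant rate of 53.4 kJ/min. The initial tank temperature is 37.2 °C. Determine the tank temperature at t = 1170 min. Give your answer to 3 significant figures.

128 °C

M c_p dT/dt = ṁ c_p (T_in − T) + Q̇.
Rearrange: dT/dt = (T_ss − T)/τ with τ = M/ṁ = 412.07 min and T_ss = T_in + Q̇/(ṁ c_p) = 133.35 °C.
T approaches T_ss exponentially: T(t) = T_ss + (T₀ − T_ss) e^(−t/τ).
T(1170) = 133.35 + (-96.152)·e^(−1170/412.07) = 133.35 + (-96.152)·0.058465 = 127.73 °C.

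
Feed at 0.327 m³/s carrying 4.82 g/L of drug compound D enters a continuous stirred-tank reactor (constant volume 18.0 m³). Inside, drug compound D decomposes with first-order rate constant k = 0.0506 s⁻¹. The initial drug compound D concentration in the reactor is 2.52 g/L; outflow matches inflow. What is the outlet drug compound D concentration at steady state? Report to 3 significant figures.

1.27 g/L

V dC/dt = Q(C_in − C) − k V C.
At steady state: 0 = Q C_in − (Q + kV) C_ss, so C_ss = Q C_in/(Q + kV).
C_ss = 0.327·4.82/(0.327 + 0.0506·18.0) = 1.5761/1.2378 = 1.2733 g/L.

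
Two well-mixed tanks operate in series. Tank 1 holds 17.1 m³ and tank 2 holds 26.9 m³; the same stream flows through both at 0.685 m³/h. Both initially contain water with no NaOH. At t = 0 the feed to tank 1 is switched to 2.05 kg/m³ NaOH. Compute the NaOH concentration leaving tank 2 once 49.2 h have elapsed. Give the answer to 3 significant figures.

0.941 kg/m³

Time constants: τᵢ = Vᵢ/Q for each well-mixed tank.
τ₁ = 17.1/0.685 = 24.964 h; τ₂ = 26.9/0.685 = 39.270 h.
Tank 1: C₁ = C_in(1 − e^(−t/τ₁)). Tank 2 (τ₁ ≠ τ₂): C₂ = C_in[1 − (τ₁ e^(−t/τ₁) − τ₂ e^(−t/τ₂))/(τ₁ − τ₂)].
At t = 49.2: e^(−t/τ₁) = 0.13933, e^(−t/τ₂) = 0.28569.
C₂ = 2.05·[1 − (24.964·0.13933 − 39.270·0.28569)/(-14.307)] = 2.05·0.45895 = 0.94084 kg/m³.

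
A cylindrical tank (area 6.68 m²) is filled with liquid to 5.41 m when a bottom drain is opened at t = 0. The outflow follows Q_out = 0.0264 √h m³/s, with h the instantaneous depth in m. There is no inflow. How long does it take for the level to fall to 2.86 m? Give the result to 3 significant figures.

With no inflow, A dh/dt = −0.0264 √h.
∫ h^(−1/2) dh = −(0.0264/A) ∫ dt, giving 2√h = 2√h₀ − (0.0264/A) t.
t = 2A(√h₀ − √h)/0.0264 = 2·6.68·(√5.41 − √2.86)/0.0264
  = 13.360 × (2.3259 − 1.6912) / 0.0264 = 321.24 s.

321 s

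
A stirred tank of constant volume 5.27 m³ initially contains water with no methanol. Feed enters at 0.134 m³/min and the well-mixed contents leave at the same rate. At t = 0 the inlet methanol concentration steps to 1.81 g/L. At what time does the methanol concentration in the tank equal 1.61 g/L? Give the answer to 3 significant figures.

Species balance: V dC/dt = Q(C_in − C) ⇒ τ = V/Q = 39.328 min.
C(t) = C_in + (C₀ − C_in) e^(−t/τ). Set C = 1.61 and solve for t:
e^(−t/τ) = (C − C_in)/(C₀ − C_in) = (1.61 − 1.81)/(0 − 1.81) = 0.11050
t = −τ ln(…) = 39.328 × 2.2028 = 86.631 min.

86.6 min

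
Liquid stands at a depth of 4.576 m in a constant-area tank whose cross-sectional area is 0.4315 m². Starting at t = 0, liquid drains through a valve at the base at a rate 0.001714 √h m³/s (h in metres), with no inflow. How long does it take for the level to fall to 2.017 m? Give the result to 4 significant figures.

362.0 s

With no inflow, A dh/dt = −0.001714 √h.
Separate and integrate: 2(√h − √h₀) = −(0.001714/A) t.
t = 2A(√h₀ − √h)/0.001714 = 2·0.4315·(√4.576 − √2.017)/0.001714
  = 0.863000 × (2.13916 − 1.42021) / 0.001714 = 361.990 s.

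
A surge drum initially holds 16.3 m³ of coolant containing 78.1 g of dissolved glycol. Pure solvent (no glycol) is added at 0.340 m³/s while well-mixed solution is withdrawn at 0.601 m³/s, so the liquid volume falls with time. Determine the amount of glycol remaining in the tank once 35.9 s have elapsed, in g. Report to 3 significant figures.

10.9 g

Let m(t) be the amount of glycol. Volume: V(t) = V₀ + (Q_in − Q_out) t = 16.3 − 0.26100 t; V(35.9) = 6.9301 m³.
Solute balance: dm/dt = 0 − Q_out C = −Q_out m/V(t).
Separate: dm/m = −Q_out dt/V(t) ⇒ ln(m/m₀) = −(Q_out/(Q_in−Q_out)) ln(V/V₀).
m = m₀ (V₀/V)^(Q_out/(Q_in−Q_out)) = 78.1 × (16.3/6.9301)^(-2.3027) = 10.897 g.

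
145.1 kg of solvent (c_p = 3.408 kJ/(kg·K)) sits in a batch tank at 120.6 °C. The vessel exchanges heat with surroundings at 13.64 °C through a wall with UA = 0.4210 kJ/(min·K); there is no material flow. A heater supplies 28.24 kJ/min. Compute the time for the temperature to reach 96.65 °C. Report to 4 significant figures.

Lumped-capacitance energy balance: M c_p dT/dt = UA(T_amb − T) + Q̇.
τ = M c_p/UA = 1174.59 min; T_ss = T_amb + Q̇/UA = 13.64 + 28.24/0.4210 = 80.7184 °C.
T(t) = T_ss + (T₀ − T_ss)e^(−t/τ); set T = 96.65:
t = −τ ln[(T − T_ss)/(T₀ − T_ss)] = −1174.59 · ln(0.399473) = 1077.81 min.

1078 min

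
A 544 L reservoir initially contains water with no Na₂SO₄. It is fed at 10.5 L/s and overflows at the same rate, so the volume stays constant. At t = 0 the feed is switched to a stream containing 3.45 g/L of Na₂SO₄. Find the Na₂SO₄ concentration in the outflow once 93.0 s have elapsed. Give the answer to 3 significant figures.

2.88 g/L

Accumulation = in − out for the solute gives V dC/dt = Q(C_in − C).
Time constant τ = V/Q = 544/10.5 = 51.810 s.
This is linear first-order; C(t) = C_in + (C₀ − C_in) e^(−t/τ).
C(93.0) = 3.45 + (0 − 3.45)·e^(−93.0/51.810) = 3.45 + (-3.4500)·0.16612 = 2.8769 g/L.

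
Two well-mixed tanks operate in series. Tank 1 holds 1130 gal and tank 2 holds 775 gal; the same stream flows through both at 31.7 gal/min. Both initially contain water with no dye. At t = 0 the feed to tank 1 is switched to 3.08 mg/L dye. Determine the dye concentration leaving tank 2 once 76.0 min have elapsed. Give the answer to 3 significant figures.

2.22 mg/L

Each tank obeys Vᵢ dCᵢ/dt = Q(Cᵢ₋₁ − Cᵢ), so τᵢ = Vᵢ/Q.
τ₁ = 1130/31.7 = 35.647 min; τ₂ = 775/31.7 = 24.448 min.
Tank 1: C₁ = C_in(1 − e^(−t/τ₁)). Tank 2 (τ₁ ≠ τ₂): C₂ = C_in[1 − (τ₁ e^(−t/τ₁) − τ₂ e^(−t/τ₂))/(τ₁ − τ₂)].
At t = 76.0: e^(−t/τ₁) = 0.11860, e^(−t/τ₂) = 0.044661.
C₂ = 3.08·[1 − (35.647·0.11860 − 24.448·0.044661)/(11.199)] = 3.08·0.72000 = 2.2176 mg/L.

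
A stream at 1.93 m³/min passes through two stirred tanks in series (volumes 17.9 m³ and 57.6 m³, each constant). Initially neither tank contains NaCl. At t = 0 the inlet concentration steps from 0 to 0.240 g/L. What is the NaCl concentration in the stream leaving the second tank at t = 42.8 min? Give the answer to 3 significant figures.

Species balance on tank i: dCᵢ/dt = (Cᵢ₋₁ − Cᵢ)/τᵢ with τᵢ = Vᵢ/Q.
τ₁ = 17.9/1.93 = 9.2746 min; τ₂ = 57.6/1.93 = 29.845 min.
Tank 1: C₁ = C_in(1 − e^(−t/τ₁)). Tank 2 (τ₁ ≠ τ₂): C₂ = C_in[1 − (τ₁ e^(−t/τ₁) − τ₂ e^(−t/τ₂))/(τ₁ − τ₂)].
At t = 42.8: e^(−t/τ₁) = 0.0099047, e^(−t/τ₂) = 0.23833.
C₂ = 0.240·[1 − (9.2746·0.0099047 − 29.845·0.23833)/(-20.570)] = 0.240·0.65868 = 0.15808 g/L.

0.158 g/L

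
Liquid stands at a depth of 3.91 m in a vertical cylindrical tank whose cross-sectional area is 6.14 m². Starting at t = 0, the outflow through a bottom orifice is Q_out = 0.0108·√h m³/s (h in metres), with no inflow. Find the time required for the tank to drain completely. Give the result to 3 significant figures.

Unsteady balance on liquid volume: A dh/dt = −0.0108 √h.
∫ h^(−1/2) dh = −(0.0108/A) ∫ dt, giving 2√h = 2√h₀ − (0.0108/A) t.
Tank is empty when √h = 0: t_empty = 2A√h₀/0.0108.
t_empty = 2·6.14·√3.91/0.0108 = 12.280·1.9774/0.0108 = 2248.3 s.

2250 s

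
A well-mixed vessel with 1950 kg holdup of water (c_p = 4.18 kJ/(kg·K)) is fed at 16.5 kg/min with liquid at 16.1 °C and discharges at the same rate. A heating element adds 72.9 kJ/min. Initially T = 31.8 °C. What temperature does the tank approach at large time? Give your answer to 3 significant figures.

17.2 °C

First-law balance (no shaft work): M c_p dT/dt = ṁ c_p (T_in − T) + 72.9.
At steady state dT/dt = 0 ⇒ T_ss = T_in + Q̇/(ṁ c_p) = 16.1 + 72.9/(16.5·4.18) = 17.157 °C.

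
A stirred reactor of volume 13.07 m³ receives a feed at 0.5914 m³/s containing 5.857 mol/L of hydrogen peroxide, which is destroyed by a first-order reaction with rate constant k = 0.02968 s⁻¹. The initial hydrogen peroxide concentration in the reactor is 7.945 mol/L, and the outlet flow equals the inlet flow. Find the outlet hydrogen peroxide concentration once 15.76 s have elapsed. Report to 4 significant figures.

4.890 mol/L

Species balance: V dC/dt = Q C_in − Q C − k V C.
This is linear with rate a = Q/V + k = 0.0749287 s⁻¹.
C_ss = Q C_in/(Q + kV) = 3.53698 mol/L; C(t) = C_ss + (C₀ − C_ss) e^(−a t).
C(15.76) = 3.53698 + (4.40802)·e^(−0.0749287·15.76) = 3.53698 + (4.40802)·0.307010 = 4.89029 mol/L.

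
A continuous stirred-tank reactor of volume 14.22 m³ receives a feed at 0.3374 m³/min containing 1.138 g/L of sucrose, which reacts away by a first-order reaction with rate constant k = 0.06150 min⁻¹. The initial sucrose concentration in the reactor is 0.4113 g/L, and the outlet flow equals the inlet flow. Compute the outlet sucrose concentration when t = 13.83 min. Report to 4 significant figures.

0.3459 g/L

Accumulation = in − out − consumed: V dC/dt = Q C_in − Q C − k V C.
This is linear with rate a = Q/V + k = 0.0852271 min⁻¹.
C_ss = Q C_in/(Q + kV) = 0.316818 g/L; C(t) = C_ss + (C₀ − C_ss) e^(−a t).
C(13.83) = 0.316818 + (0.0944820)·e^(−0.0852271·13.83) = 0.316818 + (0.0944820)·0.307681 = 0.345888 g/L.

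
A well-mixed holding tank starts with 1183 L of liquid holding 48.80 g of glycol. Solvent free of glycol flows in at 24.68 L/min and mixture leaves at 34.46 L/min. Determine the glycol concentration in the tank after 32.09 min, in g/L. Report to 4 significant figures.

0.01895 g/L

Let m(t) be the amount of glycol. Volume: V(t) = V₀ + (Q_in − Q_out) t = 1183 − 9.78000 t; V(32.09) = 869.160 L.
No glycol enters, so dm/dt = −Q_out · (m/V).
Separate: dm/m = −Q_out dt/V(t) ⇒ ln(m/m₀) = −(Q_out/(Q_in−Q_out)) ln(V/V₀).
m = m₀ (V₀/V)^(Q_out/(Q_in−Q_out)) = 48.80 × (1183/869.160)^(-3.52352) = 16.4692 g.
C = m/V = 16.4692/869.160 = 0.0189484 g/L.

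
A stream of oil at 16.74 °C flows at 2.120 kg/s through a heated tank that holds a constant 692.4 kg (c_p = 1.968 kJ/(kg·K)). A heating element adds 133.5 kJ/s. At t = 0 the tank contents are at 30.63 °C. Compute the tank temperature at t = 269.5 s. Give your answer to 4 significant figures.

40.80 °C

Energy balance: M c_p dT/dt = ṁ c_p (T_in − T) + 133.5.
Rearrange: dT/dt = (T_ss − T)/τ with τ = M/ṁ = 326.604 s and T_ss = T_in + Q̇/(ṁ c_p) = 48.7378 °C.
Solution: T(t) = T_ss + (T₀ − T_ss) e^(−t/τ).
T(269.5) = 48.7378 + (-18.1078)·e^(−269.5/326.604) = 48.7378 + (-18.1078)·0.438165 = 40.8036 °C.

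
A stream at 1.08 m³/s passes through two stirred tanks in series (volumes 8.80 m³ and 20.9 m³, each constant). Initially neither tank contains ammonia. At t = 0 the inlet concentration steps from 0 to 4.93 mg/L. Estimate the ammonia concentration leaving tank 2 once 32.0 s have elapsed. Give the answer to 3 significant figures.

Species balance on tank i: dCᵢ/dt = (Cᵢ₋₁ − Cᵢ)/τᵢ with τᵢ = Vᵢ/Q.
τ₁ = 8.80/1.08 = 8.1481 s; τ₂ = 20.9/1.08 = 19.352 s.
Solving the cascade with C₁(0)=C₂(0)=0 gives C₂(t) = C_in[1 − (τ₁ e^(−t/τ₁) − τ₂ e^(−t/τ₂))/(τ₁ − τ₂)].
At t = 32.0: e^(−t/τ₁) = 0.019697, e^(−t/τ₂) = 0.19136.
C₂ = 4.93·[1 − (8.1481·0.019697 − 19.352·0.19136)/(-11.204)] = 4.93·0.68379 = 3.3711 mg/L.

3.37 mg/L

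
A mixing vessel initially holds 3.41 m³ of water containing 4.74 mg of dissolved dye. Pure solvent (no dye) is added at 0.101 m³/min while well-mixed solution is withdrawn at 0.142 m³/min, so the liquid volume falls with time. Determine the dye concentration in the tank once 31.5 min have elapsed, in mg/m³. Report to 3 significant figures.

0.430 mg/m³

Let m(t) be the amount of dye. Volume: V(t) = V₀ + (Q_in − Q_out) t = 3.41 − 0.041000 t; V(31.5) = 2.1185 m³.
Solute balance: dm/dt = 0 − Q_out C = −Q_out m/V(t).
Separate: dm/m = −Q_out dt/V(t) ⇒ ln(m/m₀) = −(Q_out/(Q_in−Q_out)) ln(V/V₀).
m = m₀ (V₀/V)^(Q_out/(Q_in−Q_out)) = 4.74 × (3.41/2.1185)^(-3.4634) = 0.91159 mg.
C = m/V = 0.91159/2.1185 = 0.43030 mg/m³.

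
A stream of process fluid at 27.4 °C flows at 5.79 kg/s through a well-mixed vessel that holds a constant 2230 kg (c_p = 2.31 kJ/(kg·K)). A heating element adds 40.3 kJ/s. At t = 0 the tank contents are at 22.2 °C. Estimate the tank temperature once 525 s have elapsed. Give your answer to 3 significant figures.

Energy balance: M c_p dT/dt = ṁ c_p (T_in − T) + 40.3.
τ = M/ṁ = 385.15 s; T_ss = T_in + Q̇/(ṁ c_p) = 27.4 + 40.3/(5.79·2.31) = 30.413 °C.
Solution: T(t) = T_ss + (T₀ − T_ss) e^(−t/τ).
T(525) = 30.413 + (-8.2131)·e^(−525/385.15) = 30.413 + (-8.2131)·0.25586 = 28.312 °C.

28.3 °C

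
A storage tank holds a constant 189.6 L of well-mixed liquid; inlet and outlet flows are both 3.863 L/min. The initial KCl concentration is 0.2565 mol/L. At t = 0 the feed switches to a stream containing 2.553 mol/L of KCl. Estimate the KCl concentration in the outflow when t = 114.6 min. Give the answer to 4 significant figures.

Unsteady species balance (constant V, well mixed): V dC/dt = Q(C_in − C).
So dC/dt = (C_in − C)/τ with τ = V/Q = 189.6/3.863 = 49.0810 min.
This is linear first-order; C(t) = C_in + (C₀ − C_in) e^(−t/τ).
C(114.6) = 2.553 + (0.2565 − 2.553)·e^(−114.6/49.0810) = 2.553 + (-2.29650)·0.0968188 = 2.33066 mol/L.

2.331 mol/L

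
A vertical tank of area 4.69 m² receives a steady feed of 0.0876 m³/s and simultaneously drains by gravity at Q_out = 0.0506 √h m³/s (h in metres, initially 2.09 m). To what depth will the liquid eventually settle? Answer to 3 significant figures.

3.00 m

A dh/dt = Q_in − 0.0506 √h. Steady state requires inflow = outflow:
Q_in = 0.0506 √h_ss ⇒ √h_ss = 0.0876/0.0506 = 1.7312.
h_ss = 1.7312² = 2.9971 m. (Since h₀ = 2.09 m < h_ss, the level will rise toward this value.)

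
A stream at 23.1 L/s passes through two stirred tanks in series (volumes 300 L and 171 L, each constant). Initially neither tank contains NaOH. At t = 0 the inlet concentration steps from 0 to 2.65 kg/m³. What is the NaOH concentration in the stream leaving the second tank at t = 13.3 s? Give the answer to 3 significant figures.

1.02 kg/m³

Time constants: τᵢ = Vᵢ/Q for each well-mixed tank.
τ₁ = 300/23.1 = 12.987 s; τ₂ = 171/23.1 = 7.4026 s.
Solving the cascade with C₁(0)=C₂(0)=0 gives C₂(t) = C_in[1 − (τ₁ e^(−t/τ₁) − τ₂ e^(−t/τ₂))/(τ₁ − τ₂)].
At t = 13.3: e^(−t/τ₁) = 0.35912, e^(−t/τ₂) = 0.16585.
C₂ = 2.65·[1 − (12.987·0.35912 − 7.4026·0.16585)/(5.5844)] = 2.65·0.38469 = 1.0194 kg/m³.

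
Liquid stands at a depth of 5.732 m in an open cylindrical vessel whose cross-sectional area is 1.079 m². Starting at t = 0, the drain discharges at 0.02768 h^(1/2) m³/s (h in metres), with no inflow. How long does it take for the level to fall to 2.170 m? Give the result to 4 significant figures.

With no inflow, A dh/dt = −0.02768 √h.
Separate and integrate: 2(√h − √h₀) = −(0.02768/A) t.
t = 2A(√h₀ − √h)/0.02768 = 2·1.079·(√5.732 − √2.170)/0.02768
  = 2.15800 × (2.39416 − 1.47309) / 0.02768 = 71.8087 s.

71.81 s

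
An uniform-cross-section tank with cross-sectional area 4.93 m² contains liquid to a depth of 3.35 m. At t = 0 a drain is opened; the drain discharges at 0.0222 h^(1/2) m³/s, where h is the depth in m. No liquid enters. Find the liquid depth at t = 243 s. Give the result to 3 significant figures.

1.65 m

Unsteady balance on liquid volume: A dh/dt = −0.0222 √h.
Separate and integrate: 2(√h − √h₀) = −(0.0222/A) t.
√h = √3.35 − 0.0222·243/(2·4.93) = 1.8303 − 0.54712 = 1.2832.
h = 1.2832² = 1.6466 m.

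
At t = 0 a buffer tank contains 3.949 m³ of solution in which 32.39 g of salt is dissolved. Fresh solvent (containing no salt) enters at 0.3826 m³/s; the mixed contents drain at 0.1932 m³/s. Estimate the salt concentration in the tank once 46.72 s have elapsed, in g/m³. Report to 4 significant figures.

Total volume: dV/dt = Q_in − Q_out = 0.189400 m³/s, so V(t) = 3.949 + 0.189400 t and V(46.72) = 12.7978 m³.
Solute balance: dm/dt = 0 − Q_out C = −Q_out m/V(t).
Separate: dm/m = −Q_out dt/V(t) ⇒ ln(m/m₀) = −(Q_out/(Q_in−Q_out)) ln(V/V₀).
m = m₀ (V₀/V)^(Q_out/(Q_in−Q_out)) = 32.39 × (3.949/12.7978)^(1.02006) = 9.76154 g.
C = m/V = 9.76154/12.7978 = 0.762754 g/m³.

0.7628 g/m³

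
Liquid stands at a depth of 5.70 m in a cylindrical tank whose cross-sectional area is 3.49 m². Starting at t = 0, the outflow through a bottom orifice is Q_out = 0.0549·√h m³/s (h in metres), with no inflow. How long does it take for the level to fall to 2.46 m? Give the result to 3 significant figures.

104 s

With no inflow, A dh/dt = −0.0549 √h.
Separate and integrate: 2(√h − √h₀) = −(0.0549/A) t.
t = 2A(√h₀ − √h)/0.0549 = 2·3.49·(√5.70 − √2.46)/0.0549
  = 6.9800 × (2.3875 − 1.5684) / 0.0549 = 104.13 s.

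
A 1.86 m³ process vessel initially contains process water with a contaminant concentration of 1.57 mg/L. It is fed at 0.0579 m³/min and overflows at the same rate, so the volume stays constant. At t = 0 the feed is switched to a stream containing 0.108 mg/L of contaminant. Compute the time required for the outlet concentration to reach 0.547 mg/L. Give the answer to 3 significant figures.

38.6 min

Transient balance on the dissolved component: V dC/dt = Q(C_in − C), so τ = V/Q = 32.124 min.
C(t) = C_in + (C₀ − C_in) e^(−t/τ). Set C = 0.547 and solve for t:
e^(−t/τ) = (C − C_in)/(C₀ − C_in) = (0.547 − 0.108)/(1.57 − 0.108) = 0.30027
t = −τ ln(…) = 32.124 × 1.2031 = 38.648 min.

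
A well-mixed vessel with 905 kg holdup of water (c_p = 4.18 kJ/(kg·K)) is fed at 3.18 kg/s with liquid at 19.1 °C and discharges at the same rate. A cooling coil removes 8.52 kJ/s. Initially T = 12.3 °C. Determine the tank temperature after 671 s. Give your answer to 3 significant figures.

17.9 °C

M c_p dT/dt = ṁ c_p (T_in − T) − Q̇.
Rearrange: dT/dt = (T_ss − T)/τ with τ = M/ṁ = 284.59 s and T_ss = T_in − Q̇/(ṁ c_p) = 18.459 °C.
Solution: T(t) = T_ss + (T₀ − T_ss) e^(−t/τ).
T(671) = 18.459 + (-6.1590)·e^(−671/284.59) = 18.459 + (-6.1590)·0.094631 = 17.876 °C.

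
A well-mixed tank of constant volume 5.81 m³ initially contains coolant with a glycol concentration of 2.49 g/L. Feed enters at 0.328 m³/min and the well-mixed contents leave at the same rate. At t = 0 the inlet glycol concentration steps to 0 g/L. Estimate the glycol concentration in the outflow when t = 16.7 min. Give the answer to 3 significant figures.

Transient balance on the dissolved component: V dC/dt = Q(C_in − C).
Rewrite as dC/dt + C/τ = C_in/τ, τ = V/Q = 17.713 min.
Solution: C(t) = C_in + (C₀ − C_in) e^(−t/τ).
C(16.7) = 0 + (2.49 − 0)·e^(−16.7/17.713) = 0 + (2.4900)·0.38954 = 0.96996 g/L.

0.970 g/L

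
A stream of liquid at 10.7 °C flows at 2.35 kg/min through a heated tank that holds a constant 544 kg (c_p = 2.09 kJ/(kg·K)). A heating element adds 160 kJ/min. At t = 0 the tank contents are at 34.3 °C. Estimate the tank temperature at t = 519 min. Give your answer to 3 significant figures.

42.3 °C

Unsteady energy balance on the tank contents: M c_p dT/dt = ṁ c_p (T_in − T) + 160.
Rearrange: dT/dt = (T_ss − T)/τ with τ = M/ṁ = 231.49 min and T_ss = T_in + Q̇/(ṁ c_p) = 43.277 °C.
Solution: T(t) = T_ss + (T₀ − T_ss) e^(−t/τ).
T(519) = 43.277 + (-8.9766)·e^(−519/231.49) = 43.277 + (-8.9766)·0.10625 = 42.323 °C.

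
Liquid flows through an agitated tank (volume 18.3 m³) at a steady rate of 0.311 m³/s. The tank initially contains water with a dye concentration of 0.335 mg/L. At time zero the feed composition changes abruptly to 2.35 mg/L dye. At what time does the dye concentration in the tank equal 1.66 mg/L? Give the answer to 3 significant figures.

63.1 s

Species balance: V dC/dt = Q(C_in − C) ⇒ τ = V/Q = 58.842 s.
C(t) = C_in + (C₀ − C_in) e^(−t/τ). Set C = 1.66 and solve for t:
e^(−t/τ) = (C − C_in)/(C₀ − C_in) = (1.66 − 2.35)/(0.335 − 2.35) = 0.34243
t = −τ ln(…) = 58.842 × 1.0717 = 63.060 s.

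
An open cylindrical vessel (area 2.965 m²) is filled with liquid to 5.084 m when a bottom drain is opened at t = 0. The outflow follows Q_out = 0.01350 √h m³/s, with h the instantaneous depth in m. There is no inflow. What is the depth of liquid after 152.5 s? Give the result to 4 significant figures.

3.639 m

With no inflow, A dh/dt = −0.01350 √h.
Separate and integrate: 2(√h − √h₀) = −(0.01350/A) t.
√h = √5.084 − 0.01350·152.5/(2·2.965) = 2.25477 − 0.347175 = 1.90760.
h = 1.90760² = 3.63893 m.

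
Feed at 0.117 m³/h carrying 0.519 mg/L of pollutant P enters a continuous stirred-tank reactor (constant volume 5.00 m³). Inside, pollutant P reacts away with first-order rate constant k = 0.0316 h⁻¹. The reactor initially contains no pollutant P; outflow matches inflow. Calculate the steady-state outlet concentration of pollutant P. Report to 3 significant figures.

0.221 mg/L

Species balance: V dC/dt = Q C_in − Q C − k V C.
At steady state: 0 = Q C_in − (Q + kV) C_ss, so C_ss = Q C_in/(Q + kV).
C_ss = 0.117·0.519/(0.117 + 0.0316·5.00) = 0.060723/0.27500 = 0.22081 mg/L.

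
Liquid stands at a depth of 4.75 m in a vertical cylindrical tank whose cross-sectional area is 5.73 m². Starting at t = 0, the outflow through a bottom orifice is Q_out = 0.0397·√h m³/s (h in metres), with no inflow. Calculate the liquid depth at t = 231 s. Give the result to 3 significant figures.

1.90 m

A dh/dt = −Q_out = −0.0397 √h.
∫ h^(−1/2) dh = −(0.0397/A) ∫ dt, giving 2√h = 2√h₀ − (0.0397/A) t.
√h = √4.75 − 0.0397·231/(2·5.73) = 2.1794 − 0.80024 = 1.3792.
h = 1.3792² = 1.9022 m.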